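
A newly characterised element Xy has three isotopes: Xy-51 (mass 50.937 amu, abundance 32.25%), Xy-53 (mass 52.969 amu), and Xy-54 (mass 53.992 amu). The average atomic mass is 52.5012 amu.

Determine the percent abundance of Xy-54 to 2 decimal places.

18.33%

Let x and y be the fractions of Xy-53 and Xy-54. Then x + y = 1 − 0.3225 = 0.6775 and 52.969x + 53.992y = 52.5012 − 0.3225×50.937 = 36.0740175.
Substituting: 52.969x + 53.992(0.6775 − x) = 36.0740175
(52.969 − 53.992)x = -0.5055625  ⇒  x = 0.49420, y = 0.18330
Xy-53: 49.42%, Xy-54: 18.33%.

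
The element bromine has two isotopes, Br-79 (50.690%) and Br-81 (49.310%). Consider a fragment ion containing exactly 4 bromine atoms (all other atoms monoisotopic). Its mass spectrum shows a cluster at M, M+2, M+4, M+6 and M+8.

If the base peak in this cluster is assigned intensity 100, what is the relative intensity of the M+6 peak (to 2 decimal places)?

64.85

Binomial terms of (0.50690 + 0.49310)^4: M 0.0660, M+2 0.2569, M+4 0.3749, M+6 0.2431, M+8 0.0591 → M+4 is the base peak.
P(M+4) = C(4,2) × 0.50690^2 × 0.49310^2 = 6 × 0.25694761 × 0.24314761 = 0.374857 (base)
P(M+6) = C(4,3) × 0.50690^1 × 0.49310^3 = 4 × 0.5069 × 0.11989609 = 0.243101
Relative intensity = 0.243101 / 0.374857 × 100 = 64.85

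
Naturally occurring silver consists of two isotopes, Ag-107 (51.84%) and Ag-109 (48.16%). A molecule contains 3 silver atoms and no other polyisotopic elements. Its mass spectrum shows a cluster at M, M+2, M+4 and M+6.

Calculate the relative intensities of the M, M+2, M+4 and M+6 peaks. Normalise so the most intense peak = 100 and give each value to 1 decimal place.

The 3 Ag atoms are independent, so intensities follow the terms of (0.5184 + 0.4816)^3.
P(M) = 0.5184^3 = 0.139314
P(M+2) = 3 × 0.5184^2 × 0.4816^1 = 0.388273
P(M+4) = 3 × 0.5184^1 × 0.4816^2 = 0.360711
P(M+6) = 0.4816^3 = 0.111702
The M+2 peak is largest (0.388273); scaling to 100 gives 35.9 : 100.0 : 92.9 : 28.8.

35.9 : 100.0 : 92.9 : 28.8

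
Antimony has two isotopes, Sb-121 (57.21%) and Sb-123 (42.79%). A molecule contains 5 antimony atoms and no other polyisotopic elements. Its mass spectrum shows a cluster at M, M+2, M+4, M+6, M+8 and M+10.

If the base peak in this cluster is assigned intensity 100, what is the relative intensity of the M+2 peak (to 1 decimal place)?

Term probabilities: M 0.0613, M+2 0.2292, M+4 0.3428, M+6 0.2564, M+8 0.0959, M+10 0.0143. Base peak = M+4.
P(M+4) = C(5,2) × 0.5721^3 × 0.4279^2 = 10 × 0.18724742 × 0.18309841 = 0.342847 (base)
P(M+2) = C(5,1) × 0.5721^4 × 0.4279^1 = 5 × 0.10712425 × 0.4279 = 0.229192
Relative intensity = 0.229192 / 0.342847 × 100 = 66.8

66.8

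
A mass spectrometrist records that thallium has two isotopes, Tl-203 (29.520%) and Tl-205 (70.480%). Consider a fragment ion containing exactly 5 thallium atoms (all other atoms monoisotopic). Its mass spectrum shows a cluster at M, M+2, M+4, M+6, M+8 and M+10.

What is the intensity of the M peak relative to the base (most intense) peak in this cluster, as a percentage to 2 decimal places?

Term probabilities: M 0.0022, M+2 0.0268, M+4 0.1278, M+6 0.3051, M+8 0.3642, M+10 0.1739. Base peak = M+8.
P(M+8) = C(5,4) × 0.29520^1 × 0.70480^4 = 5 × 0.2952 × 0.24675365 = 0.364208 (base)
P(M) = C(5,0) × 0.29520^5 × 0.70480^0 = 1 × 0.00224172 × 1.0000 = 0.002242
Relative intensity = 0.002242 / 0.364208 × 100 = 0.62

0.62%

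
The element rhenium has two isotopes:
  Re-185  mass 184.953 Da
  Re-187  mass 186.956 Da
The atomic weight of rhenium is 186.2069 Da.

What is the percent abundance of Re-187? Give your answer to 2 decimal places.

With x = fraction of Re-185 (so Re-187 is 1 − x):
184.953·x + 186.956·(1 − x) = 186.2069
(184.953 − 186.956)·x = 186.2069 − 186.956
x = -0.7491 / -2.003 = 0.37399 → 37.40% Re-185, 62.60% Re-187.

62.60%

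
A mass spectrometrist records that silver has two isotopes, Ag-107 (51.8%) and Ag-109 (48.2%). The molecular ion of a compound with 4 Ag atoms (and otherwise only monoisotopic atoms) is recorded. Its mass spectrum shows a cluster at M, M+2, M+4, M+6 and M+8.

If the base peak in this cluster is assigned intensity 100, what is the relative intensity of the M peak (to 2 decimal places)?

(0.518 + 0.482)^4 gives M 0.0720, M+2 0.2680, M+4 0.3740, M+6 0.2320, M+8 0.0540; the largest is M+4.
P(M+4) = C(4,2) × 0.518^2 × 0.482^2 = 6 × 0.268324 × 0.232324 = 0.374029 (base)
P(M) = C(4,0) × 0.518^4 × 0.482^0 = 1 × 0.07199777 × 1.0000 = 0.071998
Relative intensity = 0.071998 / 0.374029 × 100 = 19.25

19.25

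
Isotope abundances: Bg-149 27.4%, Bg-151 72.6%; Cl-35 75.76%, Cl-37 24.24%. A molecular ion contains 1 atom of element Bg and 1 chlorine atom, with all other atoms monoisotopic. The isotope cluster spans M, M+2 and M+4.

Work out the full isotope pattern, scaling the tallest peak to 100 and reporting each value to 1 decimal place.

Element Bg pattern (n=1): 0.2740 : 0.7260
Chlorine pattern (n=1): 0.7576 : 0.2424
Convolve the two distributions (both contribute in 2-u steps):
  M: 0.2740×0.7576 = 0.207582
  M+2: 0.2740×0.2424 + 0.7260×0.7576 = 0.616435
  M+4: 0.7260×0.2424 = 0.175982
Scale to base peak (0.616435) = 100: 33.7 : 100.0 : 28.5

33.7 : 100.0 : 28.5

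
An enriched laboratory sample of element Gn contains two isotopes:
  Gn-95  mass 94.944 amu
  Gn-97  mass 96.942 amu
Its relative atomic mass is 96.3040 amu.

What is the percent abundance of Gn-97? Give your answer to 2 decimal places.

68.07%

With x = fraction of Gn-95 (so Gn-97 is 1 − x):
94.944·x + 96.942·(1 − x) = 96.3040
(94.944 − 96.942)·x = 96.3040 − 96.942
x = -0.6380 / -1.998 = 0.31932 → 31.93% Gn-95, 68.07% Gn-97.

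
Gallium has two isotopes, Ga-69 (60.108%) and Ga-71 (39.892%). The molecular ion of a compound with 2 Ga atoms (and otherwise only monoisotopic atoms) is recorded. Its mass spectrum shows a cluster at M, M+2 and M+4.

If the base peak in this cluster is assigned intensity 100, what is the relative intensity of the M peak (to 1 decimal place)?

75.3

Term probabilities: M 0.3613, M+2 0.4796, M+4 0.1591. Base peak = M+2.
P(M+2) = C(2,1) × 0.60108^1 × 0.39892^1 = 2 × 0.60108 × 0.39892 = 0.479566 (base)
P(M) = C(2,0) × 0.60108^2 × 0.39892^0 = 1 × 0.36129717 × 1.0000 = 0.361297
Relative intensity = 0.361297 / 0.479566 × 100 = 75.3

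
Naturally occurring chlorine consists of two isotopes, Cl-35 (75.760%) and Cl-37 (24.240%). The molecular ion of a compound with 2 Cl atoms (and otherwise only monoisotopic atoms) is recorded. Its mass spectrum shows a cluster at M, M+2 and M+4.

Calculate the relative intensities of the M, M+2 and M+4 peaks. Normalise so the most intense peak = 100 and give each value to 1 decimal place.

100.0 : 64.0 : 10.2

Expanding (0.75760 + 0.24240)^2:
P(M) = 0.75760^2 = 0.573958
P(M+2) = 2 × 0.75760^1 × 0.24240^1 = 0.367284
P(M+4) = 0.24240^2 = 0.058758
The M peak is largest (0.573958); scaling to 100 gives 100.0 : 64.0 : 10.2.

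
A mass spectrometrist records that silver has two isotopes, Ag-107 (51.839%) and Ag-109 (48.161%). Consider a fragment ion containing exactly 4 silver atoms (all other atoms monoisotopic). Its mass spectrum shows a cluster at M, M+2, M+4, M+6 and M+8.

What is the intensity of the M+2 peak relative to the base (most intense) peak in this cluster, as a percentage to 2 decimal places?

Binomial terms of (0.51839 + 0.48161)^4: M 0.0722, M+2 0.2684, M+4 0.3740, M+6 0.2316, M+8 0.0538 → M+4 is the base peak.
P(M+4) = C(4,2) × 0.51839^2 × 0.48161^2 = 6 × 0.26872819 × 0.23194819 = 0.373986 (base)
P(M+2) = C(4,1) × 0.51839^3 × 0.48161^1 = 4 × 0.13930601 × 0.48161 = 0.268365
Relative intensity = 0.268365 / 0.373986 × 100 = 71.76

71.76%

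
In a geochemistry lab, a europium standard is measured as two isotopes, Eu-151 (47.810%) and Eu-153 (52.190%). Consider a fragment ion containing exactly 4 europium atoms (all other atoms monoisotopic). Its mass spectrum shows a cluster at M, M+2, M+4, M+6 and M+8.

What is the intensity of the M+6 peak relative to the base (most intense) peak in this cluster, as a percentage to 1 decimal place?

Term probabilities: M 0.0522, M+2 0.2281, M+4 0.3736, M+6 0.2719, M+8 0.0742. Base peak = M+4.
P(M+4) = C(4,2) × 0.47810^2 × 0.52190^2 = 6 × 0.22857961 × 0.27237961 = 0.373563 (base)
P(M+6) = C(4,3) × 0.47810^1 × 0.52190^3 = 4 × 0.4781 × 0.14215492 = 0.271857
Relative intensity = 0.271857 / 0.373563 × 100 = 72.8

72.8%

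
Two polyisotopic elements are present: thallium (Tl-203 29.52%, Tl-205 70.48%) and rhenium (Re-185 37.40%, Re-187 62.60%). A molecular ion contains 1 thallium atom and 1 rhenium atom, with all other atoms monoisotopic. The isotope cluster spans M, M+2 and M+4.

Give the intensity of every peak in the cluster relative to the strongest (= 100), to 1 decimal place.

Thallium pattern (n=1): 0.2952 : 0.7048
Rhenium pattern (n=1): 0.3740 : 0.6260
Convolve the two distributions (both contribute in 2-u steps):
  M: 0.2952×0.3740 = 0.110405
  M+2: 0.2952×0.6260 + 0.7048×0.3740 = 0.448390
  M+4: 0.7048×0.6260 = 0.441205
Scale to base peak (0.448390) = 100: 24.6 : 100.0 : 98.4

24.6 : 100.0 : 98.4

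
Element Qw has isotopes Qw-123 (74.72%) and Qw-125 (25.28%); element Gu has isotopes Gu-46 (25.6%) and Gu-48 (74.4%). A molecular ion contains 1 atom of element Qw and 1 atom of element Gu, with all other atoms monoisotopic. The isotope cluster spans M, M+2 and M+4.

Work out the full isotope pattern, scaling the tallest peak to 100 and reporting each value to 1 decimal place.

Element Qw pattern (n=1): 0.7472 : 0.2528
Element Gu pattern (n=1): 0.2560 : 0.7440
Convolve the two distributions (both contribute in 2-u steps):
  M: 0.7472×0.2560 = 0.191283
  M+2: 0.7472×0.7440 + 0.2528×0.2560 = 0.620634
  M+4: 0.2528×0.7440 = 0.188083
Scale to base peak (0.620634) = 100: 30.8 : 100.0 : 30.3

30.8 : 100.0 : 30.3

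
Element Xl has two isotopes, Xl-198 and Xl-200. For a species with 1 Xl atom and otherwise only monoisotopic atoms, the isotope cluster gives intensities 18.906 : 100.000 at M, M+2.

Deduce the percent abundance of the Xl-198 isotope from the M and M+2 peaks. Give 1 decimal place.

If p is the fraction of Xl that is Xl-198, then I(M+2)/I(M) = [C(1,1)·p^0·(1−p)] / p^1 = 1·(1−p)/p = 100.000/18.906 = 5.2893
(1−p)/p = 5.2893/1 = 5.2893  ⇒  p = 1/(1 + 5.2893) = 0.1590
Xl-198: 15.9%, Xl-200: 84.1%.

15.9%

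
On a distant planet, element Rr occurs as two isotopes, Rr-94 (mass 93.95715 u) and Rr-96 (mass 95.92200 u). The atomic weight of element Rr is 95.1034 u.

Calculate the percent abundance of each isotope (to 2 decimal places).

Rr-94: 41.66%, Rr-96: 58.34%

With x = fraction of Rr-94 (so Rr-96 is 1 − x):
93.95715·x + 95.92200·(1 − x) = 95.1034
(93.95715 − 95.92200)·x = 95.1034 − 95.92200
x = -0.81860 / -1.96485 = 0.41662 → 41.66% Rr-94, 58.34% Rr-96.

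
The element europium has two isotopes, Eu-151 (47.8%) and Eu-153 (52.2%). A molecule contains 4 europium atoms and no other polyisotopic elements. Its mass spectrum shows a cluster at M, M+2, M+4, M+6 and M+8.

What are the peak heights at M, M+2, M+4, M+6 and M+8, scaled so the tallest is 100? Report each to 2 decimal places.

13.98 : 61.05 : 100.00 : 72.80 : 19.88

Expanding (0.478 + 0.522)^4:
P(M) = 0.478^4 = 0.052205
P(M+2) = 4 × 0.478^3 × 0.522^1 = 0.228042
P(M+4) = 6 × 0.478^2 × 0.522^2 = 0.373549
P(M+6) = 4 × 0.478^1 × 0.522^3 = 0.271956
P(M+8) = 0.522^4 = 0.074248
The M+4 peak is largest (0.373549); scaling to 100 gives 13.98 : 61.05 : 100.00 : 72.80 : 19.88.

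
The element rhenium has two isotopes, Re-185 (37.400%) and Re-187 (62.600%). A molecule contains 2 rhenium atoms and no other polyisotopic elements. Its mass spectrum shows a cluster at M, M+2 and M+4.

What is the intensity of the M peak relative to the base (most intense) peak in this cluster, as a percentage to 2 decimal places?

29.87%

(0.37400 + 0.62600)^2 gives M 0.1399, M+2 0.4682, M+4 0.3919; the largest is M+2.
P(M+2) = C(2,1) × 0.37400^1 × 0.62600^1 = 2 × 0.3740 × 0.6260 = 0.468248 (base)
P(M) = C(2,0) × 0.37400^2 × 0.62600^0 = 1 × 0.139876 × 1.0000 = 0.139876
Relative intensity = 0.139876 / 0.468248 × 100 = 29.87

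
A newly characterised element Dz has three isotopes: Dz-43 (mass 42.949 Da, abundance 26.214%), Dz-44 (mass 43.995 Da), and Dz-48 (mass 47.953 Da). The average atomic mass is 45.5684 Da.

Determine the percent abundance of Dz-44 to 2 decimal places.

27.11%

The remaining 73.786% is split between Dz-44 (fraction x) and Dz-48 (fraction 0.73786 − x).
Substituting: 43.995x + 47.953(0.73786 − x) = 34.30974914
(43.995 − 47.953)x = -1.07285144  ⇒  x = 0.27106, y = 0.46680
Dz-44: 27.11%, Dz-48: 46.68%.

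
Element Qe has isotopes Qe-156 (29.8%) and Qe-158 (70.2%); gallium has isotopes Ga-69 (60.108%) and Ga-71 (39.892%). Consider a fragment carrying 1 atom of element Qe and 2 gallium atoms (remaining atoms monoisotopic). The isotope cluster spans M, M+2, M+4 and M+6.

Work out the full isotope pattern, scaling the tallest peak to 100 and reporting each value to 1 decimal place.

27.2 : 100.0 : 96.9 : 28.2

Element Qe pattern (n=1): 0.2980 : 0.7020
Gallium pattern (n=2): 0.36129717 : 0.47956567 : 0.15913717
Convolve the two distributions (both contribute in 2-u steps):
  M: 0.2980×0.36129717 = 0.107667
  M+2: 0.2980×0.47956567 + 0.7020×0.36129717 = 0.396541
  M+4: 0.2980×0.15913717 + 0.7020×0.47956567 = 0.384078
  M+6: 0.7020×0.15913717 = 0.111714
Scale to base peak (0.396541) = 100: 27.2 : 100.0 : 96.9 : 28.2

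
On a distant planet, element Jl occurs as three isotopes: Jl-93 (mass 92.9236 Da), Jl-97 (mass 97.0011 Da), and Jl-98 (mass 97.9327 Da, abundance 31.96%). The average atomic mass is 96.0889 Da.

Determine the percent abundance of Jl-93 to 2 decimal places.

Let x and y be the fractions of Jl-93 and Jl-97. Then x + y = 1 − 0.3196 = 0.6804 and 92.9236x + 97.0011y = 96.0889 − 0.3196×97.9327 = 64.78960908.
Substituting: 92.9236x + 97.0011(0.6804 − x) = 64.78960908
(92.9236 − 97.0011)x = -1.20993936  ⇒  x = 0.29674, y = 0.38366
Jl-93: 29.67%, Jl-97: 38.37%.

29.67%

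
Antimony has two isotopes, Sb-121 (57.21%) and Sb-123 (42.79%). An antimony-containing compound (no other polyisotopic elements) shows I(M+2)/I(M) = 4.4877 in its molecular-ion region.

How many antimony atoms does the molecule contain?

The M+2/M ratio from n Sb atoms is n · q/p = n · 0.4279/0.5721.
n = 4.4877 × 0.5721/0.4279 = 6.00 ≈ 6

6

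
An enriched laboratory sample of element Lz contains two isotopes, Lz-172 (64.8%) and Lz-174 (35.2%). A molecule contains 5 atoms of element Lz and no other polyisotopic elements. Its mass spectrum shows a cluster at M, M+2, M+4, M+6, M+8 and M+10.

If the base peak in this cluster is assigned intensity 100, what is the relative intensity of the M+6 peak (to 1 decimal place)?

54.3

(0.648 + 0.352)^5 gives M 0.1143, M+2 0.3103, M+4 0.3371, M+6 0.1831, M+8 0.0497, M+10 0.0054; the largest is M+4.
P(M+4) = C(5,2) × 0.648^3 × 0.352^2 = 10 × 0.27209779 × 0.123904 = 0.337140 (base)
P(M+6) = C(5,3) × 0.648^2 × 0.352^3 = 10 × 0.419904 × 0.04361421 = 0.183138
Relative intensity = 0.183138 / 0.337140 × 100 = 54.3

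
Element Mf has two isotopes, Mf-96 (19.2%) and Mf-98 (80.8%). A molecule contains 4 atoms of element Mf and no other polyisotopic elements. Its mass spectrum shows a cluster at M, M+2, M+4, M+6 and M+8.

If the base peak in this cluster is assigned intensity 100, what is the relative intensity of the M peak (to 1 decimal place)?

Binomial terms of (0.192 + 0.808)^4: M 0.0014, M+2 0.0229, M+4 0.1444, M+6 0.4051, M+8 0.4262 → M+8 is the base peak.
P(M+8) = C(4,4) × 0.192^0 × 0.808^4 = 1 × 1.0000 × 0.4262314 = 0.426231 (base)
P(M) = C(4,0) × 0.192^4 × 0.808^0 = 1 × 0.00135895 × 1.0000 = 0.001359
Relative intensity = 0.001359 / 0.426231 × 100 = 0.3

0.3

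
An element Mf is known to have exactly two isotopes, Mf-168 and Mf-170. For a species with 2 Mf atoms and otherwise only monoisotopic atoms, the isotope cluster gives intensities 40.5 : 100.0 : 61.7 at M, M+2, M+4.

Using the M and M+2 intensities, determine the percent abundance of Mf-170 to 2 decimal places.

If p is the fraction of Mf that is Mf-168, then I(M+2)/I(M) = [C(2,1)·p^1·(1−p)] / p^2 = 2·(1−p)/p = 100.0/40.5 = 2.4691
(1−p)/p = 2.4691/2 = 1.2346  ⇒  p = 1/(1 + 1.2346) = 0.4475
Mf-168: 44.75%, Mf-170: 55.25%.

55.25%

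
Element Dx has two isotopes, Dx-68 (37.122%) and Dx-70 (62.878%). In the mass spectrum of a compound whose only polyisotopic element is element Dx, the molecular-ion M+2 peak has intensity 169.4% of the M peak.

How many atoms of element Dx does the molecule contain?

1

With n Dx atoms, P(M+2)/P(M) = C(n,1)·p^(n−1)q / p^n = n·q/p = n · 0.62878/0.37122.
n = 1.694 × 0.37122/0.62878 = 1.00 ≈ 1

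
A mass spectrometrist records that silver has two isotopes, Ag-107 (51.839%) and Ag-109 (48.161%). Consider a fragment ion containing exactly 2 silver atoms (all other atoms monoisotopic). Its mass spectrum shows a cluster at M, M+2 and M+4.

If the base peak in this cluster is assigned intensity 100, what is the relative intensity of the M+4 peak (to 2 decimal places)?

46.45

Term probabilities: M 0.2687, M+2 0.4993, M+4 0.2319. Base peak = M+2.
P(M+2) = C(2,1) × 0.51839^1 × 0.48161^1 = 2 × 0.51839 × 0.48161 = 0.499324 (base)
P(M+4) = C(2,2) × 0.51839^0 × 0.48161^2 = 1 × 1.0000 × 0.23194819 = 0.231948
Relative intensity = 0.231948 / 0.499324 × 100 = 46.45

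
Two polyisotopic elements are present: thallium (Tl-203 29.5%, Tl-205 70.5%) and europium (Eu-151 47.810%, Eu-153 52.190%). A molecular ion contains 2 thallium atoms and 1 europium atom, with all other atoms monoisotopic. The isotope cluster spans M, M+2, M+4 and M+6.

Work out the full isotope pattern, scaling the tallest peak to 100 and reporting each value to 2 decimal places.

9.15 : 53.72 : 100.00 : 57.05

Thallium pattern (n=2): 0.087025 : 0.41595 : 0.497025
Europium pattern (n=1): 0.4781 : 0.5219
Convolve the two distributions (both contribute in 2-u steps):
  M: 0.087025×0.4781 = 0.041607
  M+2: 0.087025×0.5219 + 0.41595×0.4781 = 0.244284
  M+4: 0.41595×0.5219 + 0.497025×0.4781 = 0.454712
  M+6: 0.497025×0.5219 = 0.259397
Scale to base peak (0.454712) = 100: 9.15 : 53.72 : 100.00 : 57.05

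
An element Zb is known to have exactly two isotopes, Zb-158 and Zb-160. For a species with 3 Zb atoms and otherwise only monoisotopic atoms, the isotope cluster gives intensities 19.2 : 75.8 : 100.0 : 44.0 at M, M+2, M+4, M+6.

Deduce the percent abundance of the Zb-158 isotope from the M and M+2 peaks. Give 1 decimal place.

43.2%

Write p for the Zb-158 fraction. I(M+2)/I(M) = [C(3,1)·p^2·(1−p)] / p^3 = 3·(1−p)/p = 75.8/19.2 = 3.9479
(1−p)/p = 3.9479/3 = 1.3160  ⇒  p = 1/(1 + 1.3160) = 0.4318
Zb-158: 43.2%, Zb-160: 56.8%.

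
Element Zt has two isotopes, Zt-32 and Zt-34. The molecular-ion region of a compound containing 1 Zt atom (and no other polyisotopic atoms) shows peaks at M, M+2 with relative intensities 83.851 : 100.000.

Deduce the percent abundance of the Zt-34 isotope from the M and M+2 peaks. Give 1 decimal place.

If p is the fraction of Zt that is Zt-32, then I(M+2)/I(M) = [C(1,1)·p^0·(1−p)] / p^1 = 1·(1−p)/p = 100.000/83.851 = 1.1926
(1−p)/p = 1.1926/1 = 1.1926  ⇒  p = 1/(1 + 1.1926) = 0.4561
Zt-32: 45.6%, Zt-34: 54.4%.

54.4%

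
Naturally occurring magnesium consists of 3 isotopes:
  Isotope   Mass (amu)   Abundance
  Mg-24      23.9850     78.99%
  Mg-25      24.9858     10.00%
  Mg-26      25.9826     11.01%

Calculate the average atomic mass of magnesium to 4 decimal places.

Ar = Σ fᵢ·mᵢ = 0.7899 × 23.9850 + 0.1000 × 24.9858 + 0.1101 × 25.9826
= 18.94575 + 2.49858 + 2.86068 = 24.30501 amu

24.3050 amu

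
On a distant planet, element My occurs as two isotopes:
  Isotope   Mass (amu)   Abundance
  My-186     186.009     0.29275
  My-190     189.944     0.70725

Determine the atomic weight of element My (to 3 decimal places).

Weight each isotope mass by its fractional abundance: 0.29275 × 186.009 + 0.70725 × 189.944
= 54.4541 + 134.3379 = 188.7920 amu

188.792 amu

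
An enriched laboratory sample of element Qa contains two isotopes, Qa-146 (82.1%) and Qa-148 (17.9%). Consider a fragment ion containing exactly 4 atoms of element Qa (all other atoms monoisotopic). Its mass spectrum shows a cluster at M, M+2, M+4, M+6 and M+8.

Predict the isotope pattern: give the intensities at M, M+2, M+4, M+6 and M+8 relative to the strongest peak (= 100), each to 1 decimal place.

Each Qa atom is independently Qa-146 (p = 0.821) or Qa-148 (q = 0.179); the cluster is the binomial expansion (p + q)^4.
P(M) = 0.821^4 = 0.454331
P(M+2) = 4 × 0.821^3 × 0.179^1 = 0.396226
P(M+4) = 6 × 0.821^2 × 0.179^2 = 0.129582
P(M+6) = 4 × 0.821^1 × 0.179^3 = 0.018835
P(M+8) = 0.179^4 = 0.001027
The M peak is largest (0.454331); scaling to 100 gives 100.0 : 87.2 : 28.5 : 4.1 : 0.2.

100.0 : 87.2 : 28.5 : 4.1 : 0.2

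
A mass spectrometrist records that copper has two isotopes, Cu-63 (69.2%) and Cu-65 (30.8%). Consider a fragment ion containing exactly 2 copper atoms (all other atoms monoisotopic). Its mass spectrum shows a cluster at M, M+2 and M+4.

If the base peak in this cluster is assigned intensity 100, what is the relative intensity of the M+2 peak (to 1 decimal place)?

(0.692 + 0.308)^2 gives M 0.4789, M+2 0.4263, M+4 0.0949; the largest is M.
P(M) = C(2,0) × 0.692^2 × 0.308^0 = 1 × 0.478864 × 1.0000 = 0.478864 (base)
P(M+2) = C(2,1) × 0.692^1 × 0.308^1 = 2 × 0.6920 × 0.3080 = 0.426272
Relative intensity = 0.426272 / 0.478864 × 100 = 89.0

89.0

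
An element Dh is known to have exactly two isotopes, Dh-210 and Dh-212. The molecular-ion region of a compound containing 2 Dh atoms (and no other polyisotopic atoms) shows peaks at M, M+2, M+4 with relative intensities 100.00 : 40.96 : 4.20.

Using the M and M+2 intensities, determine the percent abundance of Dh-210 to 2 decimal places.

Let p = fractional abundance of Dh-210. I(M+2)/I(M) = [C(2,1)·p^1·(1−p)] / p^2 = 2·(1−p)/p = 40.96/100.00 = 0.4096
(1−p)/p = 0.4096/2 = 0.2048  ⇒  p = 1/(1 + 0.2048) = 0.8300
Dh-210: 83.00%, Dh-212: 17.00%.

83.00%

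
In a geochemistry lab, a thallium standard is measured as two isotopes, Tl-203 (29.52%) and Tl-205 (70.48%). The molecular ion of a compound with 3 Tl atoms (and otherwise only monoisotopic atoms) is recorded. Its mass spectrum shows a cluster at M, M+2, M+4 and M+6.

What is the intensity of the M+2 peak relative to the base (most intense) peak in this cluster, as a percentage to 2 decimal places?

Binomial terms of (0.2952 + 0.7048)^3: M 0.0257, M+2 0.1843, M+4 0.4399, M+6 0.3501 → M+4 is the base peak.
P(M+4) = C(3,2) × 0.2952^1 × 0.7048^2 = 3 × 0.2952 × 0.49674304 = 0.439916 (base)
P(M+2) = C(3,1) × 0.2952^2 × 0.7048^1 = 3 × 0.08714304 × 0.7048 = 0.184255
Relative intensity = 0.184255 / 0.439916 × 100 = 41.88

41.88%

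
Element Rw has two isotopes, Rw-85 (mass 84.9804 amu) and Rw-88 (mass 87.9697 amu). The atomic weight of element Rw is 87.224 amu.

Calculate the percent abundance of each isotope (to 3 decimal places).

Rw-85: 24.946%, Rw-88: 75.054%

Writing the weighted mean with unknown fraction x of Rw-85:
84.9804·x + 87.9697·(1 − x) = 87.224
(84.9804 − 87.9697)·x = 87.224 − 87.9697
x = -0.7457 / -2.9893 = 0.24946 → 24.946% Rw-85, 75.054% Rw-88.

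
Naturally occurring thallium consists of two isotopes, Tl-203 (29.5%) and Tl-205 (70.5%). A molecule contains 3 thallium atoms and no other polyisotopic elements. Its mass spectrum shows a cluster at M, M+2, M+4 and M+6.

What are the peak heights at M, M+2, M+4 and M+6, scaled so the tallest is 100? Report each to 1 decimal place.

5.8 : 41.8 : 100.0 : 79.7

The 3 Tl atoms are independent, so intensities follow the terms of (0.295 + 0.705)^3.
P(M) = 0.295^3 = 0.025672
P(M+2) = 3 × 0.295^2 × 0.705^1 = 0.184058
P(M+4) = 3 × 0.295^1 × 0.705^2 = 0.439867
P(M+6) = 0.705^3 = 0.350403
The M+4 peak is largest (0.439867); scaling to 100 gives 5.8 : 41.8 : 100.0 : 79.7.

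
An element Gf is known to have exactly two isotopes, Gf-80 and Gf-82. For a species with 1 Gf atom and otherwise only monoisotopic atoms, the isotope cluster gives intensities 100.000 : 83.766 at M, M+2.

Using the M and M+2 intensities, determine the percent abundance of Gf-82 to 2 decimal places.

If p is the fraction of Gf that is Gf-80, then I(M+2)/I(M) = [C(1,1)·p^0·(1−p)] / p^1 = 1·(1−p)/p = 83.766/100.000 = 0.8377
(1−p)/p = 0.8377/1 = 0.8377  ⇒  p = 1/(1 + 0.8377) = 0.5442
Gf-80: 54.42%, Gf-82: 45.58%.

45.58%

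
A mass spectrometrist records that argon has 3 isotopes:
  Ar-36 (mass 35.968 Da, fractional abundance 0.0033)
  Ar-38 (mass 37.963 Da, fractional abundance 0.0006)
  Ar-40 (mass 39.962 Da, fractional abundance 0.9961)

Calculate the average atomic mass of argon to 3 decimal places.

Ar = Σ fᵢ·mᵢ = 0.0033 × 35.968 + 0.0006 × 37.963 + 0.9961 × 39.962
= 0.1187 + 0.0228 + 39.8061 = 39.9476 Da

39.948 Da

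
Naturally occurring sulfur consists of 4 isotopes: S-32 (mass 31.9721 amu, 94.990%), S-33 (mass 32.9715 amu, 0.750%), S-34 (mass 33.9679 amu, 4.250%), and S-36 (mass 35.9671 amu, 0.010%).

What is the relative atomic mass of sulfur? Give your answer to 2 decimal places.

Average mass = Σ (abundance × isotope mass) = 0.94990 × 31.9721 + 0.00750 × 32.9715 + 0.04250 × 33.9679 + 0.00010 × 35.9671
= 30.37030 + 0.24729 + 1.44364 + 0.00360 = 32.06483 amu

32.06 amu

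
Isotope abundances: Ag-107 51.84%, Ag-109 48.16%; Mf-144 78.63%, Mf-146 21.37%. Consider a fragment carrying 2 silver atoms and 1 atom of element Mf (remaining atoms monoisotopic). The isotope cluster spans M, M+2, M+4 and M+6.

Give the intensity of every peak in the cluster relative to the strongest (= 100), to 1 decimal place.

47.0 : 100.0 : 64.2 : 11.0

Silver pattern (n=2): 0.26873856 : 0.49932288 : 0.23193856
Element Mf pattern (n=1): 0.7863 : 0.2137
Convolve the two distributions (both contribute in 2-u steps):
  M: 0.26873856×0.7863 = 0.211309
  M+2: 0.26873856×0.2137 + 0.49932288×0.7863 = 0.450047
  M+4: 0.49932288×0.2137 + 0.23193856×0.7863 = 0.289079
  M+6: 0.23193856×0.2137 = 0.049565
Scale to base peak (0.450047) = 100: 47.0 : 100.0 : 64.2 : 11.0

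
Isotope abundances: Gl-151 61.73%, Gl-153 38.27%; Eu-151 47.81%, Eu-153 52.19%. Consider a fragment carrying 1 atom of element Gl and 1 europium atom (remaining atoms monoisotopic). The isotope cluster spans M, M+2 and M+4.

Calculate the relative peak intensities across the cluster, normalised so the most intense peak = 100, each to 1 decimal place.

Element Gl pattern (n=1): 0.6173 : 0.3827
Europium pattern (n=1): 0.4781 : 0.5219
Convolve the two distributions (both contribute in 2-u steps):
  M: 0.6173×0.4781 = 0.295131
  M+2: 0.6173×0.5219 + 0.3827×0.4781 = 0.505138
  M+4: 0.3827×0.5219 = 0.199731
Scale to base peak (0.505138) = 100: 58.4 : 100.0 : 39.5

58.4 : 100.0 : 39.5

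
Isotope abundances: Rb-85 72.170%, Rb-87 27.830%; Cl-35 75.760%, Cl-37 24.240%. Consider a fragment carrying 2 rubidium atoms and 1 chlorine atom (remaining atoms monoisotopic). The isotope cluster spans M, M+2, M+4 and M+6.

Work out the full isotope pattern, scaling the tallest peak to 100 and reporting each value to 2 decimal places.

91.64 : 100.00 : 36.24 : 4.36

Rubidium pattern (n=2): 0.52085089 : 0.40169822 : 0.07745089
Chlorine pattern (n=1): 0.7576 : 0.2424
Convolve the two distributions (both contribute in 2-u steps):
  M: 0.52085089×0.7576 = 0.394597
  M+2: 0.52085089×0.2424 + 0.40169822×0.7576 = 0.430581
  M+4: 0.40169822×0.2424 + 0.07745089×0.7576 = 0.156048
  M+6: 0.07745089×0.2424 = 0.018774
Scale to base peak (0.430581) = 100: 91.64 : 100.00 : 36.24 : 4.36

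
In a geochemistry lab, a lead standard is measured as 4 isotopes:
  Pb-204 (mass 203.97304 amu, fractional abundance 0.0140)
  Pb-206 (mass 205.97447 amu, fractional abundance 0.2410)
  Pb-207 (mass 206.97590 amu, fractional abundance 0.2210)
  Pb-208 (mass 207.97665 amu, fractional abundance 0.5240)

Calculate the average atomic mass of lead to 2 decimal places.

The abundance-weighted mean is 0.0140 × 203.97304 + 0.2410 × 205.97447 + 0.2210 × 206.97590 + 0.5240 × 207.97665
= 2.855623 + 49.639847 + 45.741674 + 108.979765 = 207.216909 amu

207.22 amu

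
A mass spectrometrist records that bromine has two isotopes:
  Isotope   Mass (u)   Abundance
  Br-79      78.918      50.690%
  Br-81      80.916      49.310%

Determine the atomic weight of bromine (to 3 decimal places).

Average mass = Σ (abundance × isotope mass) = 0.50690 × 78.918 + 0.49310 × 80.916
= 40.0035 + 39.8997 = 79.9032 u

79.903 u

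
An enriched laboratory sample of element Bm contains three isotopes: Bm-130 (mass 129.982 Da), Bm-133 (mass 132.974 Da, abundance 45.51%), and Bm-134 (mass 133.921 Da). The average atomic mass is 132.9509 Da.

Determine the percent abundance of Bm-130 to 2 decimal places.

Let x and y be the fractions of Bm-130 and Bm-134. Then x + y = 1 − 0.4551 = 0.5449 and 129.982x + 133.921y = 132.9509 − 0.4551×132.974 = 72.4344326.
Substituting: 129.982x + 133.921(0.5449 − x) = 72.4344326
(129.982 − 133.921)x = -0.5391203  ⇒  x = 0.13687, y = 0.40803
Bm-130: 13.69%, Bm-134: 40.80%.

13.69%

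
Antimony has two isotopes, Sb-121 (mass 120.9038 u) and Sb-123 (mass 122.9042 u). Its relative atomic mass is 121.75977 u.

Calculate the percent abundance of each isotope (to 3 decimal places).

Writing the weighted mean with unknown fraction x of Sb-121:
120.9038·x + 122.9042·(1 − x) = 121.75977
(120.9038 − 122.9042)·x = 121.75977 − 122.9042
x = -1.14443 / -2.0004 = 0.57210 → 57.210% Sb-121, 42.790% Sb-123.

Sb-121: 57.210%, Sb-123: 42.790%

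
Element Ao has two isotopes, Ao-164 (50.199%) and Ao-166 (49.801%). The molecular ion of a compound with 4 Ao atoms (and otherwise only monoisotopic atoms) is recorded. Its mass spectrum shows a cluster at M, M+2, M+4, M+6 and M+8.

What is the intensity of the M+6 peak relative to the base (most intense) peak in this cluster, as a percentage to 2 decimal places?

66.14%

Term probabilities: M 0.0635, M+2 0.2520, M+4 0.3750, M+6 0.2480, M+8 0.0615. Base peak = M+4.
P(M+4) = C(4,2) × 0.50199^2 × 0.49801^2 = 6 × 0.25199396 × 0.24801396 = 0.374988 (base)
P(M+6) = C(4,3) × 0.50199^1 × 0.49801^3 = 4 × 0.50199 × 0.12351343 = 0.248010
Relative intensity = 0.248010 / 0.374988 × 100 = 66.14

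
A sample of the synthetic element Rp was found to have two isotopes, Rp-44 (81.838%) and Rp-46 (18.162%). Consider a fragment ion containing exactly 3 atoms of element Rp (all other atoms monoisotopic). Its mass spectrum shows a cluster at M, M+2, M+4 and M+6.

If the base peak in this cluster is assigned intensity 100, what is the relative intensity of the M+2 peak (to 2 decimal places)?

66.58

Binomial terms of (0.81838 + 0.18162)^3: M 0.5481, M+2 0.3649, M+4 0.0810, M+6 0.0060 → M is the base peak.
P(M) = C(3,0) × 0.81838^3 × 0.18162^0 = 1 × 0.54810659 × 1.0000 = 0.548107 (base)
P(M+2) = C(3,1) × 0.81838^2 × 0.18162^1 = 3 × 0.66974582 × 0.18162 = 0.364918
Relative intensity = 0.364918 / 0.548107 × 100 = 66.58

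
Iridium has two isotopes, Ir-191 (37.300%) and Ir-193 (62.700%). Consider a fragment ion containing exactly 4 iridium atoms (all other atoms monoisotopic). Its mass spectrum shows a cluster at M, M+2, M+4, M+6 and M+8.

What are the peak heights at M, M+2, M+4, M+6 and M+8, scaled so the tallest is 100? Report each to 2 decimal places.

5.26 : 35.39 : 89.23 : 100.00 : 42.02

Each Ir atom is independently Ir-191 (p = 0.37300) or Ir-193 (q = 0.62700); the cluster is the binomial expansion (p + q)^4.
P(M) = 0.37300^4 = 0.019357
P(M+2) = 4 × 0.37300^3 × 0.62700^1 = 0.130153
P(M+4) = 6 × 0.37300^2 × 0.62700^2 = 0.328174
P(M+6) = 4 × 0.37300^1 × 0.62700^3 = 0.367766
P(M+8) = 0.62700^4 = 0.154550
The M+6 peak is largest (0.367766); scaling to 100 gives 5.26 : 35.39 : 89.23 : 100.00 : 42.02.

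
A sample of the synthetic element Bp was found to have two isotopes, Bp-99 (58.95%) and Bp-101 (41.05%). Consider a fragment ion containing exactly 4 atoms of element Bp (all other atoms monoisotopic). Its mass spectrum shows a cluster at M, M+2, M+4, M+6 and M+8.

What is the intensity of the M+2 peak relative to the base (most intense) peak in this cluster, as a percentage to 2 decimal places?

95.74%

Term probabilities: M 0.1208, M+2 0.3364, M+4 0.3514, M+6 0.1631, M+8 0.0284. Base peak = M+4.
P(M+4) = C(4,2) × 0.5895^2 × 0.4105^2 = 6 × 0.34751025 × 0.16851025 = 0.351354 (base)
P(M+2) = C(4,1) × 0.5895^3 × 0.4105^1 = 4 × 0.20485729 × 0.4105 = 0.336376
Relative intensity = 0.336376 / 0.351354 × 100 = 95.74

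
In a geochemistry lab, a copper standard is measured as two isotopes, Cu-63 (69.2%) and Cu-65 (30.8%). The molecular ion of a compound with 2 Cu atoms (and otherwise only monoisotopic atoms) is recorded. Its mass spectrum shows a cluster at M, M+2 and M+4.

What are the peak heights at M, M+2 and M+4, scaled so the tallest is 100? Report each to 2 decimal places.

100.00 : 89.02 : 19.81

Expanding (0.692 + 0.308)^2:
P(M) = 0.692^2 = 0.478864
P(M+2) = 2 × 0.692^1 × 0.308^1 = 0.426272
P(M+4) = 0.308^2 = 0.094864
The M peak is largest (0.478864); scaling to 100 gives 100.00 : 89.02 : 19.81.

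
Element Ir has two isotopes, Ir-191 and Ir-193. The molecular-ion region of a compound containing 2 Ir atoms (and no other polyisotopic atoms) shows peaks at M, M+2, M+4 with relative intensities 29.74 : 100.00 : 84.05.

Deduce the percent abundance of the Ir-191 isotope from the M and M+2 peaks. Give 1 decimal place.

If p is the fraction of Ir that is Ir-191, then I(M+2)/I(M) = [C(2,1)·p^1·(1−p)] / p^2 = 2·(1−p)/p = 100.00/29.74 = 3.3625
(1−p)/p = 3.3625/2 = 1.6812  ⇒  p = 1/(1 + 1.6812) = 0.3730
Ir-191: 37.3%, Ir-193: 62.7%.

37.3%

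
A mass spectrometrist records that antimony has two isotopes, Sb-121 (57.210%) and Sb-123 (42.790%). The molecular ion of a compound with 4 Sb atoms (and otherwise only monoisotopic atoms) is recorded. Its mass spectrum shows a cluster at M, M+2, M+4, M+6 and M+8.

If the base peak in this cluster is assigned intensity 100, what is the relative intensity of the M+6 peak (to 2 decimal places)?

Binomial terms of (0.57210 + 0.42790)^4: M 0.1071, M+2 0.3205, M+4 0.3596, M+6 0.1793, M+8 0.0335 → M+4 is the base peak.
P(M+4) = C(4,2) × 0.57210^2 × 0.42790^2 = 6 × 0.32729841 × 0.18309841 = 0.359567 (base)
P(M+6) = C(4,3) × 0.57210^1 × 0.42790^3 = 4 × 0.5721 × 0.07834781 = 0.179291
Relative intensity = 0.179291 / 0.359567 × 100 = 49.86

49.86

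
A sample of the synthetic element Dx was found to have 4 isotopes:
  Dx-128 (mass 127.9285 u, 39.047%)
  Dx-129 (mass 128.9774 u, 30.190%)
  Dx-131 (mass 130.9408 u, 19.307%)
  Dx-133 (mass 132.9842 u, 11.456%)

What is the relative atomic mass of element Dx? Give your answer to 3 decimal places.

Ar = Σ fᵢ·mᵢ = 0.39047 × 127.9285 + 0.30190 × 128.9774 + 0.19307 × 130.9408 + 0.11456 × 132.9842
= 49.95224 + 38.93828 + 25.28074 + 15.23467 = 129.40593 u

129.406 u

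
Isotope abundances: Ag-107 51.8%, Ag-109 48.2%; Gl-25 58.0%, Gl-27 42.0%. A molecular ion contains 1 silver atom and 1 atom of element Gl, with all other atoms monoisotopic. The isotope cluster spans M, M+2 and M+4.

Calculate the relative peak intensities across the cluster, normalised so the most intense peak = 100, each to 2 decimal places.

Silver pattern (n=1): 0.5180 : 0.4820
Element Gl pattern (n=1): 0.5800 : 0.4200
Convolve the two distributions (both contribute in 2-u steps):
  M: 0.5180×0.5800 = 0.300440
  M+2: 0.5180×0.4200 + 0.4820×0.5800 = 0.497120
  M+4: 0.4820×0.4200 = 0.202440
Scale to base peak (0.497120) = 100: 60.44 : 100.00 : 40.72

60.44 : 100.00 : 40.72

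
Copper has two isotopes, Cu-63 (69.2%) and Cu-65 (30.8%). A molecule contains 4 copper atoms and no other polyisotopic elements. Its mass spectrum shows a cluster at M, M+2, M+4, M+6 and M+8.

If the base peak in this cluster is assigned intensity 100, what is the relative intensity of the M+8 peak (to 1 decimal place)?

2.2

(0.692 + 0.308)^4 gives M 0.2293, M+2 0.4083, M+4 0.2726, M+6 0.0809, M+8 0.0090; the largest is M+2.
P(M+2) = C(4,1) × 0.692^3 × 0.308^1 = 4 × 0.33137389 × 0.3080 = 0.408253 (base)
P(M+8) = C(4,4) × 0.692^0 × 0.308^4 = 1 × 1.0000 × 0.00899918 = 0.008999
Relative intensity = 0.008999 / 0.408253 × 100 = 2.2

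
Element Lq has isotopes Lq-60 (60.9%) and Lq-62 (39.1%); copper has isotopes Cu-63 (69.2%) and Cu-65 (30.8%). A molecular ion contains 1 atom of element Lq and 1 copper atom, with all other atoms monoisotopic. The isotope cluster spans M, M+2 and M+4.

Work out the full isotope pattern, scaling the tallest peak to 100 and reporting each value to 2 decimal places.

Element Lq pattern (n=1): 0.6090 : 0.3910
Copper pattern (n=1): 0.6920 : 0.3080
Convolve the two distributions (both contribute in 2-u steps):
  M: 0.6090×0.6920 = 0.421428
  M+2: 0.6090×0.3080 + 0.3910×0.6920 = 0.458144
  M+4: 0.3910×0.3080 = 0.120428
Scale to base peak (0.458144) = 100: 91.99 : 100.00 : 26.29

91.99 : 100.00 : 26.29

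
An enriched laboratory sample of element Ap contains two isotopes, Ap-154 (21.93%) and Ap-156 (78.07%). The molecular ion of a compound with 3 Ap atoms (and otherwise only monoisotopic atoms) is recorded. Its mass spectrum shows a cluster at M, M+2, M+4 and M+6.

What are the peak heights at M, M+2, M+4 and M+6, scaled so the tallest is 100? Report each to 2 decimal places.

2.22 : 23.67 : 84.27 : 100.00

Each Ap atom is independently Ap-154 (p = 0.2193) or Ap-156 (q = 0.7807); the cluster is the binomial expansion (p + q)^3.
P(M) = 0.2193^3 = 0.010547
P(M+2) = 3 × 0.2193^2 × 0.7807^1 = 0.112637
P(M+4) = 3 × 0.2193^1 × 0.7807^2 = 0.400985
P(M+6) = 0.7807^3 = 0.475831
The M+6 peak is largest (0.475831); scaling to 100 gives 2.22 : 23.67 : 84.27 : 100.00.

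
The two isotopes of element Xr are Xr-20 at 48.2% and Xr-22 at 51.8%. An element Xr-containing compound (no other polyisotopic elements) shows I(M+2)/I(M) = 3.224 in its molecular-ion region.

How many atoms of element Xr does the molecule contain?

For n independent Xr atoms, I(M+2)/I(M) = n · (abundance Xr-22) / (abundance Xr-20) = n · 0.518/0.482.
n = 3.224 × 0.482/0.518 = 3.00 ≈ 3

3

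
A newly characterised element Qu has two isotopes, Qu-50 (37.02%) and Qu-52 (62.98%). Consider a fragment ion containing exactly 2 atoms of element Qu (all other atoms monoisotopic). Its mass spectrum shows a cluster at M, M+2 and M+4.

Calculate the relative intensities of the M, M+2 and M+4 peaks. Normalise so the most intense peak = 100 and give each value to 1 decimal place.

29.4 : 100.0 : 85.1

The 2 Qu atoms are independent, so intensities follow the terms of (0.3702 + 0.6298)^2.
P(M) = 0.3702^2 = 0.137048
P(M+2) = 2 × 0.3702^1 × 0.6298^1 = 0.466304
P(M+4) = 0.6298^2 = 0.396648
The M+2 peak is largest (0.466304); scaling to 100 gives 29.4 : 100.0 : 85.1.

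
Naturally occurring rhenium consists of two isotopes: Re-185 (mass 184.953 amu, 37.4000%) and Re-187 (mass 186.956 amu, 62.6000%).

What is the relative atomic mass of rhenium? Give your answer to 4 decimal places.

Ar = Σ fᵢ·mᵢ = 0.374000 × 184.953 + 0.626000 × 186.956
= 69.17242 + 117.03446 = 186.20688 amu

186.2069 amu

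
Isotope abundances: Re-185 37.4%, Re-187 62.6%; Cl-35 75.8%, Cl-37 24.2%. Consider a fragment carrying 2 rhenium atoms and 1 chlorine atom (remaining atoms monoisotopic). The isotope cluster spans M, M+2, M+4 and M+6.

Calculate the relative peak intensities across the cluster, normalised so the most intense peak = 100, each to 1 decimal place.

Rhenium pattern (n=2): 0.139876 : 0.468248 : 0.391876
Chlorine pattern (n=1): 0.7580 : 0.2420
Convolve the two distributions (both contribute in 2-u steps):
  M: 0.139876×0.7580 = 0.106026
  M+2: 0.139876×0.2420 + 0.468248×0.7580 = 0.388782
  M+4: 0.468248×0.2420 + 0.391876×0.7580 = 0.410358
  M+6: 0.391876×0.2420 = 0.094834
Scale to base peak (0.410358) = 100: 25.8 : 94.7 : 100.0 : 23.1

25.8 : 94.7 : 100.0 : 23.1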